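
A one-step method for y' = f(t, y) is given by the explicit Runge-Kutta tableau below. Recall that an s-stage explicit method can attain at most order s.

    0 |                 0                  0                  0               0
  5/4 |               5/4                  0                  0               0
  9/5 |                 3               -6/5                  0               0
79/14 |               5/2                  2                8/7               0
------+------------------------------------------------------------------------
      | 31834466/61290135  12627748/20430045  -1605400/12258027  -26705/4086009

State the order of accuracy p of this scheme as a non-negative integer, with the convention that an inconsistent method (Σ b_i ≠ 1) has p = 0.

b = (31834466/61290135, 12627748/20430045, -1605400/12258027, -26705/4086009)
c = (0, 5/4, 9/5, 79/14)
Ac = (0, 0, -3/2, 319/70)
Σ b_i: 31834466/61290135·1 + 12627748/20430045·1 + (-1605400/12258027)·1 + (-26705/4086009)·1 = 1 ✓
b·c: 12627748/20430045·5/4 + (-1605400/12258027)·9/5 + (-26705/4086009)·79/14 = 1/2 ✓
b·c²: 12627748/20430045·25/16 + (-1605400/12258027)·81/25 + (-26705/4086009)·6241/196 = 1/3 ✓
b·Ac: (-1605400/12258027)·(-3/2) + (-26705/4086009)·319/70 = 1/6 ✓
b·c³: 12627748/20430045·125/64 + (-1605400/12258027)·729/125 + (-26705/4086009)·493039/2744 = -185827259/254240560 ≠ 1/4 ⇒ order 3.
b·(c∘Ac): (-1605400/12258027)·(-27/10) + (-26705/4086009)·25201/980 = 3032531/16344036 ≠ 1/8
b·Ac²: (-1605400/12258027)·(-15/8) + (-26705/4086009)·9559/1400 = 10947161/54480120 ≠ 1/12
b·A²c: (-26705/4086009)·(-12/7) = 15260/1362003 ≠ 1/24

3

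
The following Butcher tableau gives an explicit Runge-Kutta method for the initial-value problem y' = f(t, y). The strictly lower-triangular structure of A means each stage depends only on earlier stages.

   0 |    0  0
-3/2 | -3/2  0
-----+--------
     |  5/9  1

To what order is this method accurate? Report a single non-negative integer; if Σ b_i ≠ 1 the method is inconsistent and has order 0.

b = (5/9, 1)
c = (0, -3/2)
Σ b_i: 5/9·1 + 1·1 = 14/9 ≠ 1 ⇒ order 0.

0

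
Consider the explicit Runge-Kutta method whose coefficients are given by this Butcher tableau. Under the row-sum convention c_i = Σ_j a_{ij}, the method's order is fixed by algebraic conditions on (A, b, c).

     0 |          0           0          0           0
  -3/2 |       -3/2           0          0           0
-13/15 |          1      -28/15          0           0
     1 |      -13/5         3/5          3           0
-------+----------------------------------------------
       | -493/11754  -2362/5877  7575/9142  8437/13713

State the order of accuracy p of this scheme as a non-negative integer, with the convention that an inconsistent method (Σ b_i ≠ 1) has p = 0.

b = (-493/11754, -2362/5877, 7575/9142, 8437/13713)
c = (0, -3/2, -13/15, 1)
Ac = (0, 0, 14/5, -7/2)
Σ b_i: (-493/11754)·1 + (-2362/5877)·1 + 7575/9142·1 + 8437/13713·1 = 1 ✓
b·c: (-2362/5877)·(-3/2) + 7575/9142·(-13/15) + 8437/13713·1 = 1/2 ✓
b·c²: (-2362/5877)·9/4 + 7575/9142·169/225 + 8437/13713·1 = 1/3 ✓
b·Ac: 7575/9142·14/5 + 8437/13713·(-7/2) = 1/6 ✓
b·c³: (-2362/5877)·(-27/8) + 7575/9142·(-2197/3375) + 8437/13713·1 = 168353/117540 ≠ 1/4 ⇒ order 3.
b·(c∘Ac): 7575/9142·(-182/75) + 8437/13713·(-7/2) = -16315/3918 ≠ 1/8
b·Ac²: 7575/9142·(-21/5) + 8437/13713·1081/300 = -5196353/4113900 ≠ 1/12
b·A²c: 8437/13713·42/5 = 16874/3265 ≠ 1/24

3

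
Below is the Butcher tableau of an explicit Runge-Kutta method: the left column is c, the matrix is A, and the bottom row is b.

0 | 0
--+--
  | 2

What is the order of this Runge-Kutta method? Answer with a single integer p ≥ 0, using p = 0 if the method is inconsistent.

0

b = (2)
c = (0)
Σ b_i: 2·1 = 2 ≠ 1 ⇒ order 0.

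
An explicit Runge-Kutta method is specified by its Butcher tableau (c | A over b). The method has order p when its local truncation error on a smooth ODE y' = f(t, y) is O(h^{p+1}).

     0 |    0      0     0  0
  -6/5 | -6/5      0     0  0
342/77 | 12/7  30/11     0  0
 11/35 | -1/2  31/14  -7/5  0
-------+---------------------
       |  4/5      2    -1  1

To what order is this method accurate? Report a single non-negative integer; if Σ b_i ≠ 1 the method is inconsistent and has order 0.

b = (4/5, 2, -1, 1)
c = (0, -6/5, 342/77, 11/35)
Ac = (0, 0, -36/11, -3417/385)
Σ b_i: 4/5·1 + 2·1 + (-1)·1 + 1·1 = 14/5 ≠ 1 ⇒ order 0.

0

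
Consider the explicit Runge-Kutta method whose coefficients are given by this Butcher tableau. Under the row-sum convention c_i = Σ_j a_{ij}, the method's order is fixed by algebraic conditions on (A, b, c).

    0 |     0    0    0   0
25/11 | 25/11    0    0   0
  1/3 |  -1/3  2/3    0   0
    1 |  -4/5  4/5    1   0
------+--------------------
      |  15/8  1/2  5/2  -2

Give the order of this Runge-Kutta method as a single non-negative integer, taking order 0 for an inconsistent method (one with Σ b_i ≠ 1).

0

b = (15/8, 1/2, 5/2, -2)
c = (0, 25/11, 1/3, 1)
Ac = (0, 0, 50/33, 71/33)
Σ b_i: 15/8·1 + 1/2·1 + 5/2·1 + (-2)·1 = 23/8 ≠ 1 ⇒ order 0.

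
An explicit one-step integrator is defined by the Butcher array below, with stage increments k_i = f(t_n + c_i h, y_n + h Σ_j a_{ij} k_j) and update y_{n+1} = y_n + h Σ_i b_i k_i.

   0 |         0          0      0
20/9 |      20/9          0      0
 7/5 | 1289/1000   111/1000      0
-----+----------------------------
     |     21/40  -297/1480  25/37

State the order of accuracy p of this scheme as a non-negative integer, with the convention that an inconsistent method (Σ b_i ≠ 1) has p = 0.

b = (21/40, -297/1480, 25/37)
c = (0, 20/9, 7/5)
Ac = (0, 0, 37/150)
Σ b_i: 21/40·1 + (-297/1480)·1 + 25/37·1 = 1 ✓
b·c: (-297/1480)·20/9 + 25/37·7/5 = 1/2 ✓
b·c²: (-297/1480)·400/81 + 25/37·49/25 = 1/3 ✓
b·Ac: 25/37·37/150 = 1/6 ✓; 3 stages ⇒ order 3.

3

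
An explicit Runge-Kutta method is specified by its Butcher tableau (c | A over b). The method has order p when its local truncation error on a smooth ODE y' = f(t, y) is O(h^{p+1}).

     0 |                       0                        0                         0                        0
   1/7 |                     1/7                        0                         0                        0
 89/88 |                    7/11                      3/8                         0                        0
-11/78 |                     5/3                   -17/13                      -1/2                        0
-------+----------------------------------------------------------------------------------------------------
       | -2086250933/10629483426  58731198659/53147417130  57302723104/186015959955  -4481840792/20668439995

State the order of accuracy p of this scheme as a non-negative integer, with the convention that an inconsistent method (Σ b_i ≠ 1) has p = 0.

b = (-2086250933/10629483426, 58731198659/53147417130, 57302723104/186015959955, -4481840792/20668439995)
c = (0, 1/7, 89/88, -11/78)
Ac = (0, 0, 3/56, -11091/16016)
Σ b_i: (-2086250933/10629483426)·1 + 58731198659/53147417130·1 + 57302723104/186015959955·1 + (-4481840792/20668439995)·1 = 1 ✓
b·c: 58731198659/53147417130·1/7 + 57302723104/186015959955·89/88 + (-4481840792/20668439995)·(-11/78) = 1/2 ✓
b·c²: 58731198659/53147417130·1/49 + 57302723104/186015959955·7921/7744 + (-4481840792/20668439995)·121/6084 = 1/3 ✓
b·Ac: 57302723104/186015959955·3/56 + (-4481840792/20668439995)·(-11091/16016) = 1/6 ✓
b·c³: 58731198659/53147417130·1/343 + 57302723104/186015959955·704969/681472 + (-4481840792/20668439995)·(-1331/474552) = 7486869306505/23214791802384 ≠ 1/4 ⇒ order 3.
b·(c∘Ac): 57302723104/186015959955·267/4928 + (-4481840792/20668439995)·3697/37856 = -222554233/49604255988 ≠ 1/8
b·Ac²: 57302723104/186015959955·3/392 + (-4481840792/20668439995)·(-5308973/9865856) = 1818783971033/15278110844304 ≠ 1/12
b·A²c: (-4481840792/20668439995)·(-3/112) = 1680690297/289358159930 ≠ 1/24

3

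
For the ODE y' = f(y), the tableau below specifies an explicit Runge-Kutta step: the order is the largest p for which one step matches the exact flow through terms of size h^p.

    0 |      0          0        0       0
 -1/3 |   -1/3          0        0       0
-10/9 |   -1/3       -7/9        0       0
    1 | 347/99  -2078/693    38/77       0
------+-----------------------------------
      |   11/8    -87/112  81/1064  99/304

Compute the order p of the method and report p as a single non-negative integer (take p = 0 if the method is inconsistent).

b = (11/8, -87/112, 81/1064, 99/304)
c = (0, -1/3, -10/9, 1)
Ac = (0, 0, 7/27, 134/297)
Σ b_i: 11/8·1 + (-87/112)·1 + 81/1064·1 + 99/304·1 = 1 ✓
b·c: (-87/112)·(-1/3) + 81/1064·(-10/9) + 99/304·1 = 1/2 ✓
b·c²: (-87/112)·1/9 + 81/1064·100/81 + 99/304·1 = 1/3 ✓
b·Ac: 81/1064·7/27 + 99/304·134/297 = 1/6 ✓
b·c³: (-87/112)·(-1/27) + 81/1064·(-1000/729) + 99/304·1 = 1/4 ✓
b·(c∘Ac): 81/1064·(-70/243) + 99/304·134/297 = 1/8 ✓
b·Ac²: 81/1064·(-7/81) + 99/304·82/297 = 1/12 ✓
b·A²c: 99/304·38/297 = 1/24 ✓; 4 stages ⇒ order 4.

4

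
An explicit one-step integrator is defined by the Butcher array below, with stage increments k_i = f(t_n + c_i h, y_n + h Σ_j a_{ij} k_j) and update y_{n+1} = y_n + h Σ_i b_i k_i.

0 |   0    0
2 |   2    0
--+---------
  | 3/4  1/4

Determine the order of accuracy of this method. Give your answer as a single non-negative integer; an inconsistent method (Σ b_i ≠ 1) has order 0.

b = (3/4, 1/4)
c = (0, 2)
Σ b_i: 3/4·1 + 1/4·1 = 1 ✓
b·c: 1/4·2 = 1/2 ✓; 2 stages ⇒ order 2.

2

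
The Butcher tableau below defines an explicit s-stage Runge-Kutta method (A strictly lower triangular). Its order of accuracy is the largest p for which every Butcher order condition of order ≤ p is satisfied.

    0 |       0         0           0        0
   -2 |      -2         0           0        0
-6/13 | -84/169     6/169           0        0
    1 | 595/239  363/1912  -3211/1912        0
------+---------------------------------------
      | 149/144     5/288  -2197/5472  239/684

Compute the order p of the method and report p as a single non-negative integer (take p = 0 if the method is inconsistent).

4

b = (149/144, 5/288, -2197/5472, 239/684)
c = (0, -2, -6/13, 1)
Ac = (0, 0, -12/169, 189/478)
Σ b_i: 149/144·1 + 5/288·1 + (-2197/5472)·1 + 239/684·1 = 1 ✓
b·c: 5/288·(-2) + (-2197/5472)·(-6/13) + 239/684·1 = 1/2 ✓
b·c²: 5/288·4 + (-2197/5472)·36/169 + 239/684·1 = 1/3 ✓
b·Ac: (-2197/5472)·(-12/169) + 239/684·189/478 = 1/6 ✓
b·c³: 5/288·(-8) + (-2197/5472)·(-216/2197) + 239/684·1 = 1/4 ✓
b·(c∘Ac): (-2197/5472)·72/2197 + 239/684·189/478 = 1/8 ✓
b·Ac²: (-2197/5472)·24/169 + 239/684·96/239 = 1/12 ✓
b·A²c: 239/684·57/478 = 1/24 ✓; 4 stages ⇒ order 4.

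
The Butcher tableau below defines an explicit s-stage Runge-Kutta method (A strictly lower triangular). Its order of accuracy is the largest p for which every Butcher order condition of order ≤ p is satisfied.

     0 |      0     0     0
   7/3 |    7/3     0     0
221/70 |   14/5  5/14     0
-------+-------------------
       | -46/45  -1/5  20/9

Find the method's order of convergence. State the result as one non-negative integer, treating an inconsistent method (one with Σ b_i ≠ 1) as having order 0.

b = (-46/45, -1/5, 20/9)
c = (0, 7/3, 221/70)
Ac = (0, 0, 5/6)
Σ b_i: (-46/45)·1 + (-1/5)·1 + 20/9·1 = 1 ✓
b·c: (-1/5)·7/3 + 20/9·221/70 = 2063/315 ≠ 1/2 ⇒ order 1.

1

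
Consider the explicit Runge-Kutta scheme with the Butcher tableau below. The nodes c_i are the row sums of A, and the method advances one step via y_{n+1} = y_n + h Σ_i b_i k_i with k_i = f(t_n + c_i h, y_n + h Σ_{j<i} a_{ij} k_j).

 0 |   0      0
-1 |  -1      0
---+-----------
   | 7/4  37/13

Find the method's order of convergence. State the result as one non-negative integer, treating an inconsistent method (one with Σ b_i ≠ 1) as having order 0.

0

b = (7/4, 37/13)
c = (0, -1)
Σ b_i: 7/4·1 + 37/13·1 = 239/52 ≠ 1 ⇒ order 0.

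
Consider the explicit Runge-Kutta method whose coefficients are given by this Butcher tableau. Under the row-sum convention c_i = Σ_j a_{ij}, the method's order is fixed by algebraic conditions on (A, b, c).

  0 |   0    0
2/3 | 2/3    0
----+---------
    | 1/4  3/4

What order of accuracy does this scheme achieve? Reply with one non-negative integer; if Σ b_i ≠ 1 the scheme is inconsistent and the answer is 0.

2

b = (1/4, 3/4)
c = (0, 2/3)
Σ b_i: 1/4·1 + 3/4·1 = 1 ✓
b·c: 3/4·2/3 = 1/2 ✓; 2 stages ⇒ order 2.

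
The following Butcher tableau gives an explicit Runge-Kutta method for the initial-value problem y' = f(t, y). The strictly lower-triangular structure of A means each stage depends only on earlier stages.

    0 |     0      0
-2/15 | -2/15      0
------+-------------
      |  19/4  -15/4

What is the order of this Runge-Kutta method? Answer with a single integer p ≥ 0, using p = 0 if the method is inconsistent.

b = (19/4, -15/4)
c = (0, -2/15)
Σ b_i: 19/4·1 + (-15/4)·1 = 1 ✓
b·c: (-15/4)·(-2/15) = 1/2 ✓; 2 stages ⇒ order 2.

2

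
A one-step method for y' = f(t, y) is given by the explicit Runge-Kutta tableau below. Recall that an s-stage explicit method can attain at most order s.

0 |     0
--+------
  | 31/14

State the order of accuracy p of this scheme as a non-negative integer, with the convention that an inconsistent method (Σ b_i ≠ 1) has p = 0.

0

b = (31/14)
c = (0)
Σ b_i: 31/14·1 = 31/14 ≠ 1 ⇒ order 0.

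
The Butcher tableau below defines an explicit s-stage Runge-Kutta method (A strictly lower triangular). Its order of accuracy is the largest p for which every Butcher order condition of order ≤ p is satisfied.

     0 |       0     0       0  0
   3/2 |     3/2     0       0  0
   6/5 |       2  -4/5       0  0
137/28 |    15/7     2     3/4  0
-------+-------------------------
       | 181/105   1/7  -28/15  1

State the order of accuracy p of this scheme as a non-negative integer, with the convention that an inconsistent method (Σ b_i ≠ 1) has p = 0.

1

b = (181/105, 1/7, -28/15, 1)
c = (0, 3/2, 6/5, 137/28)
Ac = (0, 0, -6/5, 39/10)
Σ b_i: 181/105·1 + 1/7·1 + (-28/15)·1 + 1·1 = 1 ✓
b·c: 1/7·3/2 + (-28/15)·6/5 + 1·137/28 = 2007/700 ≠ 1/2 ⇒ order 1.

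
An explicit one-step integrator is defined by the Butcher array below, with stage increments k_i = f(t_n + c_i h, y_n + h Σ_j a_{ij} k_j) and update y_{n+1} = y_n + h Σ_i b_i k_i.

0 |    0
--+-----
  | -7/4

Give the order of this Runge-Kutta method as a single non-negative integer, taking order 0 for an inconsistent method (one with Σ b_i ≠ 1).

0

b = (-7/4)
c = (0)
Σ b_i: (-7/4)·1 = -7/4 ≠ 1 ⇒ order 0.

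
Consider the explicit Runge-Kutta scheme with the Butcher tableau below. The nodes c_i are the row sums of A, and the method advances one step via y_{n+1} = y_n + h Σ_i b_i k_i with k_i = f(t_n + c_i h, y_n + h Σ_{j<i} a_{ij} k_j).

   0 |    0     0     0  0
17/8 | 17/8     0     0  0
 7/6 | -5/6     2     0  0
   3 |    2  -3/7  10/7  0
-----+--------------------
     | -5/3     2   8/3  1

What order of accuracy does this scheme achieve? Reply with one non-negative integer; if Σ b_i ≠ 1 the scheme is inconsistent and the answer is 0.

0

b = (-5/3, 2, 8/3, 1)
c = (0, 17/8, 7/6, 3)
Ac = (0, 0, 17/4, 127/168)
Σ b_i: (-5/3)·1 + 2·1 + 8/3·1 + 1·1 = 4 ≠ 1 ⇒ order 0.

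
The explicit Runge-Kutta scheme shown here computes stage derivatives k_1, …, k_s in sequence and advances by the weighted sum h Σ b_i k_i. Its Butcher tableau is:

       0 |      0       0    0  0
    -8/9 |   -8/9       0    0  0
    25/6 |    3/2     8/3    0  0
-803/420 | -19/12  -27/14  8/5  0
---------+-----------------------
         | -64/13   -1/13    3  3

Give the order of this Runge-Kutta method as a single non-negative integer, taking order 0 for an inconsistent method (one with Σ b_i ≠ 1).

b = (-64/13, -1/13, 3, 3)
c = (0, -8/9, 25/6, -803/420)
Ac = (0, 0, -64/27, 176/21)
Σ b_i: (-64/13)·1 + (-1/13)·1 + 3·1 + 3·1 = 1 ✓
b·c: (-1/13)·(-8/9) + 3·25/6 + 3·(-803/420) = 111919/16380 ≠ 1/2 ⇒ order 1.

1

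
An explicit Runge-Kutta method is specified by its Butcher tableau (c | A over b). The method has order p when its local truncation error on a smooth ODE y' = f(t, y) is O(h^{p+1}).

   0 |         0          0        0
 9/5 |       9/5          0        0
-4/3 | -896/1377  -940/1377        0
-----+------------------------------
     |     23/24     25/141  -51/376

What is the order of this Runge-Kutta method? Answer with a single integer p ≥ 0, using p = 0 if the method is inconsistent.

b = (23/24, 25/141, -51/376)
c = (0, 9/5, -4/3)
Ac = (0, 0, -188/153)
Σ b_i: 23/24·1 + 25/141·1 + (-51/376)·1 = 1 ✓
b·c: 25/141·9/5 + (-51/376)·(-4/3) = 1/2 ✓
b·c²: 25/141·81/25 + (-51/376)·16/9 = 1/3 ✓
b·Ac: (-51/376)·(-188/153) = 1/6 ✓; 3 stages ⇒ order 3.

3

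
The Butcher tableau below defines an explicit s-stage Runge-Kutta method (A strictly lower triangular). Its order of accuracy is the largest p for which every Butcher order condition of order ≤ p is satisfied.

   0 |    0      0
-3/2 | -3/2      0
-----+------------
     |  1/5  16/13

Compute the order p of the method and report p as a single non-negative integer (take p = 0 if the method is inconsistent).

b = (1/5, 16/13)
c = (0, -3/2)
Σ b_i: 1/5·1 + 16/13·1 = 93/65 ≠ 1 ⇒ order 0.

0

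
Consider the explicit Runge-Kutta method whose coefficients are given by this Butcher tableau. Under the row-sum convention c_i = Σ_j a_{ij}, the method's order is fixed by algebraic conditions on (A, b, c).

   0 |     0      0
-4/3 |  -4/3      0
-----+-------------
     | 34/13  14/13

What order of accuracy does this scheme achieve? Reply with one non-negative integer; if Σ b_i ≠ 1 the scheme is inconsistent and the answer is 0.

b = (34/13, 14/13)
c = (0, -4/3)
Σ b_i: 34/13·1 + 14/13·1 = 48/13 ≠ 1 ⇒ order 0.

0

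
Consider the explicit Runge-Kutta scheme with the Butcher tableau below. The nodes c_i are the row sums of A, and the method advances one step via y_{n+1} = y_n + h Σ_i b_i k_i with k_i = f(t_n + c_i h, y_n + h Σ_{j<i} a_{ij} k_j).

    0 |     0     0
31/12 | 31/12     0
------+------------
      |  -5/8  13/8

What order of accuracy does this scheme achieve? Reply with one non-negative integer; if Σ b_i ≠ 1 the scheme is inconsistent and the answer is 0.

b = (-5/8, 13/8)
c = (0, 31/12)
Σ b_i: (-5/8)·1 + 13/8·1 = 1 ✓
b·c: 13/8·31/12 = 403/96 ≠ 1/2 ⇒ order 1.

1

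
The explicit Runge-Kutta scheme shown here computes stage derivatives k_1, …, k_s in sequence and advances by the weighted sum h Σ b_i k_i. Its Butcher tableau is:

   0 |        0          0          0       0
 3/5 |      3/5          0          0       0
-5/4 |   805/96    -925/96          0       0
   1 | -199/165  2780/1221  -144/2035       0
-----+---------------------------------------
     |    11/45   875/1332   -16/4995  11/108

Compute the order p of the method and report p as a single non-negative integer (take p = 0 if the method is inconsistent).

b = (11/45, 875/1332, -16/4995, 11/108)
c = (0, 3/5, -5/4, 1)
Ac = (0, 0, -185/32, 16/11)
Σ b_i: 11/45·1 + 875/1332·1 + (-16/4995)·1 + 11/108·1 = 1 ✓
b·c: 875/1332·3/5 + (-16/4995)·(-5/4) + 11/108·1 = 1/2 ✓
b·c²: 875/1332·9/25 + (-16/4995)·25/16 + 11/108·1 = 1/3 ✓
b·Ac: (-16/4995)·(-185/32) + 11/108·16/11 = 1/6 ✓
b·c³: 875/1332·27/125 + (-16/4995)·(-125/64) + 11/108·1 = 1/4 ✓
b·(c∘Ac): (-16/4995)·925/128 + 11/108·16/11 = 1/8 ✓
b·Ac²: (-16/4995)·(-111/32) + 11/108·39/55 = 1/12 ✓
b·A²c: 11/108·9/22 = 1/24 ✓; 4 stages ⇒ order 4.

4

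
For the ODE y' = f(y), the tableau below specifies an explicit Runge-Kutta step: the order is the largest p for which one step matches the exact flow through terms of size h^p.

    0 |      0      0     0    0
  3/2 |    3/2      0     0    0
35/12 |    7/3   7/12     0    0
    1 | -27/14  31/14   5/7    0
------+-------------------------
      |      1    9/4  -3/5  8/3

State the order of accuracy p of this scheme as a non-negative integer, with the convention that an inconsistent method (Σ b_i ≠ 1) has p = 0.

0

b = (1, 9/4, -3/5, 8/3)
c = (0, 3/2, 35/12, 1)
Ac = (0, 0, 7/8, 227/42)
Σ b_i: 1·1 + 9/4·1 + (-3/5)·1 + 8/3·1 = 319/60 ≠ 1 ⇒ order 0.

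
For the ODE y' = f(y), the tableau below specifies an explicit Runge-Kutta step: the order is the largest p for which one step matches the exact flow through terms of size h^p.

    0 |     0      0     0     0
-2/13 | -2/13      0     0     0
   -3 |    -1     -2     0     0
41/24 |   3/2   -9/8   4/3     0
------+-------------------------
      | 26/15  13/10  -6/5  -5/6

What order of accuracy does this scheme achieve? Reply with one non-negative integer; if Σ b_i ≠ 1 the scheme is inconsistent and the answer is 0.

b = (26/15, 13/10, -6/5, -5/6)
c = (0, -2/13, -3, 41/24)
Ac = (0, 0, 4/13, -199/52)
Σ b_i: 26/15·1 + 13/10·1 + (-6/5)·1 + (-5/6)·1 = 1 ✓
b·c: 13/10·(-2/13) + (-6/5)·(-3) + (-5/6)·41/24 = 1423/720 ≠ 1/2 ⇒ order 1.

1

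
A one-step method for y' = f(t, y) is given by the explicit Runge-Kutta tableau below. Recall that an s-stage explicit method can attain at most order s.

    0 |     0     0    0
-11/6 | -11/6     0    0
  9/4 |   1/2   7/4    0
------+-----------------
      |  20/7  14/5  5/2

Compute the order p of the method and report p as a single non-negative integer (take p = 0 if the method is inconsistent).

0

b = (20/7, 14/5, 5/2)
c = (0, -11/6, 9/4)
Ac = (0, 0, -77/24)
Σ b_i: 20/7·1 + 14/5·1 + 5/2·1 = 571/70 ≠ 1 ⇒ order 0.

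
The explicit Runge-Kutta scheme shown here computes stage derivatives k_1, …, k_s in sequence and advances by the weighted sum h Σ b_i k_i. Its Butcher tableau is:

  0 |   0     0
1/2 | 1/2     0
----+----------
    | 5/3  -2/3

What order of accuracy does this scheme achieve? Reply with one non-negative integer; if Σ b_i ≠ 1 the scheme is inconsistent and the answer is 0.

1

b = (5/3, -2/3)
c = (0, 1/2)
Σ b_i: 5/3·1 + (-2/3)·1 = 1 ✓
b·c: (-2/3)·1/2 = -1/3 ≠ 1/2 ⇒ order 1.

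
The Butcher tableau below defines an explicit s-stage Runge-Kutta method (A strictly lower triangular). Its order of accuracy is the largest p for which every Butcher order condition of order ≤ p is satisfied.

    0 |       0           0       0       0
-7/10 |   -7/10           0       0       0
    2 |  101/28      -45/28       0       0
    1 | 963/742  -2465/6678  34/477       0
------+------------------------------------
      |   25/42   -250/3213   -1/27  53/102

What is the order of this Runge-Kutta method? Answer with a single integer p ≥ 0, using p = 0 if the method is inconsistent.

4

b = (25/42, -250/3213, -1/27, 53/102)
c = (0, -7/10, 2, 1)
Ac = (0, 0, 9/8, 85/212)
Σ b_i: 25/42·1 + (-250/3213)·1 + (-1/27)·1 + 53/102·1 = 1 ✓
b·c: (-250/3213)·(-7/10) + (-1/27)·2 + 53/102·1 = 1/2 ✓
b·c²: (-250/3213)·49/100 + (-1/27)·4 + 53/102·1 = 1/3 ✓
b·Ac: (-1/27)·9/8 + 53/102·85/212 = 1/6 ✓
b·c³: (-250/3213)·(-343/1000) + (-1/27)·8 + 53/102·1 = 1/4 ✓
b·(c∘Ac): (-1/27)·9/4 + 53/102·85/212 = 1/8 ✓
b·Ac²: (-1/27)·(-63/80) + 53/102·221/2120 = 1/12 ✓
b·A²c: 53/102·17/212 = 1/24 ✓; 4 stages ⇒ order 4.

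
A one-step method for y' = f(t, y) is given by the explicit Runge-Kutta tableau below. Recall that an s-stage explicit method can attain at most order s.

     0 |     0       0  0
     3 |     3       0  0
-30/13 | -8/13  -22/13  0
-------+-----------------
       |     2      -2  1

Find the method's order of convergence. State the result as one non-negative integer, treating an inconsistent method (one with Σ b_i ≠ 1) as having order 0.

1

b = (2, -2, 1)
c = (0, 3, -30/13)
Ac = (0, 0, -66/13)
Σ b_i: 2·1 + (-2)·1 + 1·1 = 1 ✓
b·c: (-2)·3 + 1·(-30/13) = -108/13 ≠ 1/2 ⇒ order 1.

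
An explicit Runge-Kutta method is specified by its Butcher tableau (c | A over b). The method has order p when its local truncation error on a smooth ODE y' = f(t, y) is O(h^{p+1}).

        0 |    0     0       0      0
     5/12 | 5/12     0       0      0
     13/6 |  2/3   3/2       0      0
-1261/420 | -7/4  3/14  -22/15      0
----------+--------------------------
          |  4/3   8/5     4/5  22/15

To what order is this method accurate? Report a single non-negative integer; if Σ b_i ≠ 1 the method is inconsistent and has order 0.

0

b = (4/3, 8/5, 4/5, 22/15)
c = (0, 5/12, 13/6, -1261/420)
Ac = (0, 0, 5/8, -7783/2520)
Σ b_i: 4/3·1 + 8/5·1 + 4/5·1 + 22/15·1 = 26/5 ≠ 1 ⇒ order 0.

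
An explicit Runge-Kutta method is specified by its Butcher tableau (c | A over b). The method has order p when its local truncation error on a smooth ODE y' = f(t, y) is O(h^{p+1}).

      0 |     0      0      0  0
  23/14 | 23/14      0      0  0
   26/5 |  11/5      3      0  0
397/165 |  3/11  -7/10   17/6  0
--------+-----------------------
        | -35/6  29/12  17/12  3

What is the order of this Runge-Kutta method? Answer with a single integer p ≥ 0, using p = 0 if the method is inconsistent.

1

b = (-35/6, 29/12, 17/12, 3)
c = (0, 23/14, 26/5, 397/165)
Ac = (0, 0, 69/14, 163/12)
Σ b_i: (-35/6)·1 + 29/12·1 + 17/12·1 + 3·1 = 1 ✓
b·c: 29/12·23/14 + 17/12·26/5 + 3·397/165 = 171449/9240 ≠ 1/2 ⇒ order 1.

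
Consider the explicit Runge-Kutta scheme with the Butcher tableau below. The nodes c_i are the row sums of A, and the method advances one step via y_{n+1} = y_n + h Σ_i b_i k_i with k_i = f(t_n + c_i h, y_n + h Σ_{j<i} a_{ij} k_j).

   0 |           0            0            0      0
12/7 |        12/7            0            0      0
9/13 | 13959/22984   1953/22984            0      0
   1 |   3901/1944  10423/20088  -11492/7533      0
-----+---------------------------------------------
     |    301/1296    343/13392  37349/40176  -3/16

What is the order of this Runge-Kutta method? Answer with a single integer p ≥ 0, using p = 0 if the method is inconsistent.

b = (301/1296, 343/13392, 37349/40176, -3/16)
c = (0, 12/7, 9/13, 1)
Ac = (0, 0, 837/5746, -1/6)
Σ b_i: 301/1296·1 + 343/13392·1 + 37349/40176·1 + (-3/16)·1 = 1 ✓
b·c: 343/13392·12/7 + 37349/40176·9/13 + (-3/16)·1 = 1/2 ✓
b·c²: 343/13392·144/49 + 37349/40176·81/169 + (-3/16)·1 = 1/3 ✓
b·Ac: 37349/40176·837/5746 + (-3/16)·(-1/6) = 1/6 ✓
b·c³: 343/13392·1728/343 + 37349/40176·729/2197 + (-3/16)·1 = 1/4 ✓
b·(c∘Ac): 37349/40176·7533/74698 + (-3/16)·(-1/6) = 1/8 ✓
b·Ac²: 37349/40176·5022/20111 + (-3/16)·50/63 = 1/12 ✓
b·A²c: (-3/16)·(-2/9) = 1/24 ✓; 4 stages ⇒ order 4.

4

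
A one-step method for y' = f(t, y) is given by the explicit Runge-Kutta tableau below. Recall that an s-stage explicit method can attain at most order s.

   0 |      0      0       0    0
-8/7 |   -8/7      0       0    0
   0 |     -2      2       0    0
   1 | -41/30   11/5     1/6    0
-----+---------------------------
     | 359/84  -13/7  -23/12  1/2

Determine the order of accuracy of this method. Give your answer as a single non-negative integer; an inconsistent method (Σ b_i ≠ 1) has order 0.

1

b = (359/84, -13/7, -23/12, 1/2)
c = (0, -8/7, 0, 1)
Ac = (0, 0, -16/7, -88/35)
Σ b_i: 359/84·1 + (-13/7)·1 + (-23/12)·1 + 1/2·1 = 1 ✓
b·c: (-13/7)·(-8/7) + 1/2·1 = 257/98 ≠ 1/2 ⇒ order 1.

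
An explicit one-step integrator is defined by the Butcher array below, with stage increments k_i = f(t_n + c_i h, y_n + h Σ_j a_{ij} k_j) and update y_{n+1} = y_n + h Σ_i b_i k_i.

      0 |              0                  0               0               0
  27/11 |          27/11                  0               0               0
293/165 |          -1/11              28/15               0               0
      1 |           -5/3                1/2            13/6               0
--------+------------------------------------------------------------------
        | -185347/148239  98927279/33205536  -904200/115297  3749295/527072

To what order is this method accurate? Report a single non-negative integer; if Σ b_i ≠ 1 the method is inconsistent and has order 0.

b = (-185347/148239, 98927279/33205536, -904200/115297, 3749295/527072)
c = (0, 27/11, 293/165, 1)
Ac = (0, 0, 252/55, 2512/495)
Σ b_i: (-185347/148239)·1 + 98927279/33205536·1 + (-904200/115297)·1 + 3749295/527072·1 = 1 ✓
b·c: 98927279/33205536·27/11 + (-904200/115297)·293/165 + 3749295/527072·1 = 1/2 ✓
b·c²: 98927279/33205536·729/121 + (-904200/115297)·85849/27225 + 3749295/527072·1 = 1/3 ✓
b·Ac: (-904200/115297)·252/55 + 3749295/527072·2512/495 = 1/6 ✓
b·c³: 98927279/33205536·19683/1331 + (-904200/115297)·25153757/4492125 + 3749295/527072·1 = 1301751713/179369190 ≠ 1/4 ⇒ order 3.
b·(c∘Ac): (-904200/115297)·24612/3025 + 3749295/527072·2512/495 = -30121027/1087086 ≠ 1/8
b·Ac²: (-904200/115297)·6804/605 + 3749295/527072·73096/7425 = -6511229/358380 ≠ 1/12
b·A²c: 3749295/527072·546/55 = 204507/2896 ≠ 1/24

3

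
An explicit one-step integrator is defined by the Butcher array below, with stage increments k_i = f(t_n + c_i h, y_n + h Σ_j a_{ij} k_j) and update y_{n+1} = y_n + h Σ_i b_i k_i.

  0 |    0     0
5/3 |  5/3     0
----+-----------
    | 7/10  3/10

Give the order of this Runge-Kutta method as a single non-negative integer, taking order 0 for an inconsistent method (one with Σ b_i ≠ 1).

2

b = (7/10, 3/10)
c = (0, 5/3)
Σ b_i: 7/10·1 + 3/10·1 = 1 ✓
b·c: 3/10·5/3 = 1/2 ✓; 2 stages ⇒ order 2.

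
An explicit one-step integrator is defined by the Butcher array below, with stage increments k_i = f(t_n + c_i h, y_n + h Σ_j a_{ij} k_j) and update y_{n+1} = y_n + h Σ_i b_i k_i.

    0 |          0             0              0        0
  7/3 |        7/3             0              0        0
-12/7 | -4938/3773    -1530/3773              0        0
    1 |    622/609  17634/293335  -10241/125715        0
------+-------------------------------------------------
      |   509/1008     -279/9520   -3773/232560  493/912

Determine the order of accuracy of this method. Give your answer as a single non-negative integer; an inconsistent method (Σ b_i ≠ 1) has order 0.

4

b = (509/1008, -279/9520, -3773/232560, 493/912)
c = (0, 7/3, -12/7, 1)
Ac = (0, 0, -510/539, 138/493)
Σ b_i: 509/1008·1 + (-279/9520)·1 + (-3773/232560)·1 + 493/912·1 = 1 ✓
b·c: (-279/9520)·7/3 + (-3773/232560)·(-12/7) + 493/912·1 = 1/2 ✓
b·c²: (-279/9520)·49/9 + (-3773/232560)·144/49 + 493/912·1 = 1/3 ✓
b·Ac: (-3773/232560)·(-510/539) + 493/912·138/493 = 1/6 ✓
b·c³: (-279/9520)·343/27 + (-3773/232560)·(-1728/343) + 493/912·1 = 1/4 ✓
b·(c∘Ac): (-3773/232560)·6120/3773 + 493/912·138/493 = 1/8 ✓
b·Ac²: (-3773/232560)·(-170/77) + 493/912·130/1479 = 1/12 ✓
b·A²c: 493/912·38/493 = 1/24 ✓; 4 stages ⇒ order 4.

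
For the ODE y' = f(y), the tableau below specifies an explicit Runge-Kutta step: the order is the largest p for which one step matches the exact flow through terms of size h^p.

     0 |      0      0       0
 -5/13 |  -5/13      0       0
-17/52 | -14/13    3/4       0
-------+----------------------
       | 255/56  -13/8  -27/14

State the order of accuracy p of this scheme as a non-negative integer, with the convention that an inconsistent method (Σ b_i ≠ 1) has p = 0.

b = (255/56, -13/8, -27/14)
c = (0, -5/13, -17/52)
Ac = (0, 0, -15/52)
Σ b_i: 255/56·1 + (-13/8)·1 + (-27/14)·1 = 1 ✓
b·c: (-13/8)·(-5/13) + (-27/14)·(-17/52) = 457/364 ≠ 1/2 ⇒ order 1.

1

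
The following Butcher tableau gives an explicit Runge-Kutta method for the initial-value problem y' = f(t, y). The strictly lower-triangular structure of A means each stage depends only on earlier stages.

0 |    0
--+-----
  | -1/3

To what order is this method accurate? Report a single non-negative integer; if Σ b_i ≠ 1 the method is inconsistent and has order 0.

0

b = (-1/3)
c = (0)
Σ b_i: (-1/3)·1 = -1/3 ≠ 1 ⇒ order 0.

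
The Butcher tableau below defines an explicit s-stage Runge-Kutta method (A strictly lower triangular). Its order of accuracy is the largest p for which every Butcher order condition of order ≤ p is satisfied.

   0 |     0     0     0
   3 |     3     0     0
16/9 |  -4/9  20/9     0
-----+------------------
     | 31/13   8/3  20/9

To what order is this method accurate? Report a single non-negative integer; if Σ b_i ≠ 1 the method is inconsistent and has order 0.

0

b = (31/13, 8/3, 20/9)
c = (0, 3, 16/9)
Ac = (0, 0, 20/3)
Σ b_i: 31/13·1 + 8/3·1 + 20/9·1 = 851/117 ≠ 1 ⇒ order 0.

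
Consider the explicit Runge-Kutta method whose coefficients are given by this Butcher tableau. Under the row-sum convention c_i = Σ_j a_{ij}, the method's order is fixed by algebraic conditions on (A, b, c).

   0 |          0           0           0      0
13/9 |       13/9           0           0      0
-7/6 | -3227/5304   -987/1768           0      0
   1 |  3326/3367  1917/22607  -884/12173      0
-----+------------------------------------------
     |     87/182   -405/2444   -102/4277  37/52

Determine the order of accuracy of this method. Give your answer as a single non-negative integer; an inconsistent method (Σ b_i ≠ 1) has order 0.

b = (87/182, -405/2444, -102/4277, 37/52)
c = (0, 13/9, -7/6, 1)
Ac = (0, 0, -329/408, 23/111)
Σ b_i: 87/182·1 + (-405/2444)·1 + (-102/4277)·1 + 37/52·1 = 1 ✓
b·c: (-405/2444)·13/9 + (-102/4277)·(-7/6) + 37/52·1 = 1/2 ✓
b·c²: (-405/2444)·169/81 + (-102/4277)·49/36 + 37/52·1 = 1/3 ✓
b·Ac: (-102/4277)·(-329/408) + 37/52·23/111 = 1/6 ✓
b·c³: (-405/2444)·2197/729 + (-102/4277)·(-343/216) + 37/52·1 = 1/4 ✓
b·(c∘Ac): (-102/4277)·2303/2448 + 37/52·23/111 = 1/8 ✓
b·Ac²: (-102/4277)·(-4277/3672) + 37/52·26/333 = 1/12 ✓
b·A²c: 37/52·13/222 = 1/24 ✓; 4 stages ⇒ order 4.

4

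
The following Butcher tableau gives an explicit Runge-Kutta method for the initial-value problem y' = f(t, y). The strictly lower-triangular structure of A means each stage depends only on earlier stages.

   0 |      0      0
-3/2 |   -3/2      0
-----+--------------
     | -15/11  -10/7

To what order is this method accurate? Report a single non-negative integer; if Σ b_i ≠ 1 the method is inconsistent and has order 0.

b = (-15/11, -10/7)
c = (0, -3/2)
Σ b_i: (-15/11)·1 + (-10/7)·1 = -215/77 ≠ 1 ⇒ order 0.

0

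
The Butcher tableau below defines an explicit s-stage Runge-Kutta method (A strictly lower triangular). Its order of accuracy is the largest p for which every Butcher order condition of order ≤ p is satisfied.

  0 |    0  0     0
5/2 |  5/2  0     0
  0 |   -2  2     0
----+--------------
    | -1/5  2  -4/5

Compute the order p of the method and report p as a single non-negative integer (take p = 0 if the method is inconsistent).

1

b = (-1/5, 2, -4/5)
c = (0, 5/2, 0)
Ac = (0, 0, 5)
Σ b_i: (-1/5)·1 + 2·1 + (-4/5)·1 = 1 ✓
b·c: 2·5/2 = 5 ≠ 1/2 ⇒ order 1.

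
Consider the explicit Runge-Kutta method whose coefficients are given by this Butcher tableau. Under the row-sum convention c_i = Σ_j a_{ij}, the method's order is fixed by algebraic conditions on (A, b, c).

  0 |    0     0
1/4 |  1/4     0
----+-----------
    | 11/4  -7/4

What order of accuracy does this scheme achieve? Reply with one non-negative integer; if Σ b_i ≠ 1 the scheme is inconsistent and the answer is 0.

1

b = (11/4, -7/4)
c = (0, 1/4)
Σ b_i: 11/4·1 + (-7/4)·1 = 1 ✓
b·c: (-7/4)·1/4 = -7/16 ≠ 1/2 ⇒ order 1.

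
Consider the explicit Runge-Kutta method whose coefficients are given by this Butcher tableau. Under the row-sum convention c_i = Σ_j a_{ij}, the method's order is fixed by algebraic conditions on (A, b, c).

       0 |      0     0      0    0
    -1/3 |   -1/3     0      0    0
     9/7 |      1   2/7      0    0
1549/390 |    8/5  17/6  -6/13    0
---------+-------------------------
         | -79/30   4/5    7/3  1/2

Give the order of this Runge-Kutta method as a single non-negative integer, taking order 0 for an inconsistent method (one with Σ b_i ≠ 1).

b = (-79/30, 4/5, 7/3, 1/2)
c = (0, -1/3, 9/7, 1549/390)
Ac = (0, 0, -2/21, -2519/1638)
Σ b_i: (-79/30)·1 + 4/5·1 + 7/3·1 + 1/2·1 = 1 ✓
b·c: 4/5·(-1/3) + 7/3·9/7 + 1/2·1549/390 = 1227/260 ≠ 1/2 ⇒ order 1.

1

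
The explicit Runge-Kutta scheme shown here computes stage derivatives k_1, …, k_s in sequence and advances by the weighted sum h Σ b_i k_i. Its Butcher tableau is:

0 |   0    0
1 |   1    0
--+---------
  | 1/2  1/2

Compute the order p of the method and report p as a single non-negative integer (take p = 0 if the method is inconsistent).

2

b = (1/2, 1/2)
c = (0, 1)
Σ b_i: 1/2·1 + 1/2·1 = 1 ✓
b·c: 1/2·1 = 1/2 ✓; 2 stages ⇒ order 2.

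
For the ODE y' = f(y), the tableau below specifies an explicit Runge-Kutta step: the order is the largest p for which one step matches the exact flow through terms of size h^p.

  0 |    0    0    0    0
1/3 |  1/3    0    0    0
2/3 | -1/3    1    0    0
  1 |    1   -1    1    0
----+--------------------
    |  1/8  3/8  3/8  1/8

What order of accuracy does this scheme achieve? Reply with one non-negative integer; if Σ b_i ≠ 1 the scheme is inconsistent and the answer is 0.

4

b = (1/8, 3/8, 3/8, 1/8)
c = (0, 1/3, 2/3, 1)
Ac = (0, 0, 1/3, 1/3)
Σ b_i: 1/8·1 + 3/8·1 + 3/8·1 + 1/8·1 = 1 ✓
b·c: 3/8·1/3 + 3/8·2/3 + 1/8·1 = 1/2 ✓
b·c²: 3/8·1/9 + 3/8·4/9 + 1/8·1 = 1/3 ✓
b·Ac: 3/8·1/3 + 1/8·1/3 = 1/6 ✓
b·c³: 3/8·1/27 + 3/8·8/27 + 1/8·1 = 1/4 ✓
b·(c∘Ac): 3/8·2/9 + 1/8·1/3 = 1/8 ✓
b·Ac²: 3/8·1/9 + 1/8·1/3 = 1/12 ✓
b·A²c: 1/8·1/3 = 1/24 ✓; 4 stages ⇒ order 4.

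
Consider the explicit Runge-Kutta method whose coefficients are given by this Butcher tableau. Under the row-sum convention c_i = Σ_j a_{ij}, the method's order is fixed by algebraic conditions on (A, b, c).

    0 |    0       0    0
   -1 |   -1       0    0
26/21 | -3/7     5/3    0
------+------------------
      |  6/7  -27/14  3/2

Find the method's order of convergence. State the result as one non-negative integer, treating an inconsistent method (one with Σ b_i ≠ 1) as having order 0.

0

b = (6/7, -27/14, 3/2)
c = (0, -1, 26/21)
Ac = (0, 0, -5/3)
Σ b_i: 6/7·1 + (-27/14)·1 + 3/2·1 = 3/7 ≠ 1 ⇒ order 0.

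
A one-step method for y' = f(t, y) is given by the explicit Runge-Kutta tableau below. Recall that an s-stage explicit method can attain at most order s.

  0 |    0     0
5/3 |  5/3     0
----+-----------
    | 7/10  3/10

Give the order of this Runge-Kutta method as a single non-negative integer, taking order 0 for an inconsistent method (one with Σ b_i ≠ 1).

2

b = (7/10, 3/10)
c = (0, 5/3)
Σ b_i: 7/10·1 + 3/10·1 = 1 ✓
b·c: 3/10·5/3 = 1/2 ✓; 2 stages ⇒ order 2.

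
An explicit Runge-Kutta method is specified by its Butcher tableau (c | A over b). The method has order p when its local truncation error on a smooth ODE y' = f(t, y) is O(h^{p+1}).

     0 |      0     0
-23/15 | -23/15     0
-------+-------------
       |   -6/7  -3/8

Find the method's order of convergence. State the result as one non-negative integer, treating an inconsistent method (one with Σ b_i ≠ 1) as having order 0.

0

b = (-6/7, -3/8)
c = (0, -23/15)
Σ b_i: (-6/7)·1 + (-3/8)·1 = -69/56 ≠ 1 ⇒ order 0.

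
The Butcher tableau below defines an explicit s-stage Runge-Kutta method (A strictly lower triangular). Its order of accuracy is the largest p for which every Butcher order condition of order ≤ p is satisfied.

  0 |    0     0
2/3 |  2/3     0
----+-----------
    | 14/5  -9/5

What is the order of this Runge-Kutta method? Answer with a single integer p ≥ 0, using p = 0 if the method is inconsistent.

b = (14/5, -9/5)
c = (0, 2/3)
Σ b_i: 14/5·1 + (-9/5)·1 = 1 ✓
b·c: (-9/5)·2/3 = -6/5 ≠ 1/2 ⇒ order 1.

1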